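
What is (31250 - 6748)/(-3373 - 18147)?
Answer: -12251/10760 ≈ -1.1386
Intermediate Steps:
(31250 - 6748)/(-3373 - 18147) = 24502/(-21520) = 24502*(-1/21520) = -12251/10760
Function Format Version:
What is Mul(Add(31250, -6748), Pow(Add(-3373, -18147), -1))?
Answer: Rational(-12251, 10760) ≈ -1.1386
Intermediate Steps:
Mul(Add(31250, -6748), Pow(Add(-3373, -18147), -1)) = Mul(24502, Pow(-21520, -1)) = Mul(24502, Rational(-1, 21520)) = Rational(-12251, 10760)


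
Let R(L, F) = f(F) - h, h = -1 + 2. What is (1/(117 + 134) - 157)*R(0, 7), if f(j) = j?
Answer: -236436/251 ≈ -941.98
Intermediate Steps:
h = 1
R(L, F) = -1 + F (R(L, F) = F - 1*1 = F - 1 = -1 + F)
(1/(117 + 134) - 157)*R(0, 7) = (1/(117 + 134) - 157)*(-1 + 7) = (1/251 - 157)*6 = -39406/251*6 = -236436/251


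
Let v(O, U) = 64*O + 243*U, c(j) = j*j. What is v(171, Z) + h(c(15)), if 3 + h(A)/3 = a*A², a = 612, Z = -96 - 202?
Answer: 92886021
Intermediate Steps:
c(j) = j²
Z = -298
h(A) = -9 + 1836*A² (h(A) = -9 + 3*(612*A²) = -9 + 1836*A²)
v(171, Z) + h(c(15)) = (64*171 + 243*(-298)) + (-9 + 1836*(15²)²) = (10944 - 72414) + (-9 + 1836*225²) = -61470 + (-9 + 1836*50625) = -61470 + (-9 + 92947500) = -61470 + 92947491 = 92886021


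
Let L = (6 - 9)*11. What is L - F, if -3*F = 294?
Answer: 65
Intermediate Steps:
F = -98 (F = -⅓*294 = -98)
L = -33 (L = -3*11 = -33)
L - F = -33 - 1*(-98) = -33 + 98 = 65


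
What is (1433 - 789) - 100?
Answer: 544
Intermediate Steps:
(1433 - 789) - 100 = 644 - 100 = 544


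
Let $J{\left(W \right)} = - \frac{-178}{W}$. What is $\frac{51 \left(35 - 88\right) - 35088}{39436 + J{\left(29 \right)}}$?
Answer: $- \frac{365313}{381274} \approx -0.95814$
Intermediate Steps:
$J{\left(W \right)} = \frac{178}{W}$
$\frac{51 \left(35 - 88\right) - 35088}{39436 + J{\left(29 \right)}} = \frac{51 \left(35 - 88\right) - 35088}{39436 + \frac{178}{29}} = \frac{51 \left(-53\right) - 35088}{39436 + 178 \cdot \frac{1}{29}} = \frac{-2703 - 35088}{39436 + \frac{178}{29}} = - \frac{37791}{\frac{1143822}{29}} = \left(-37791\right) \frac{29}{1143822} = - \frac{365313}{381274}$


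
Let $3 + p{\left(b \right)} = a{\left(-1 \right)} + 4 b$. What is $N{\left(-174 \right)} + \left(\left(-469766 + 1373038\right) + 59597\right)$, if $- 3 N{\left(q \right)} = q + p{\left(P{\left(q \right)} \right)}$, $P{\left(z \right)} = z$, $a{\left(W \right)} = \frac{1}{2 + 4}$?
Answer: $\frac{17336879}{18} \approx 9.6316 \cdot 10^{5}$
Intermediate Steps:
$a{\left(W \right)} = \frac{1}{6}$
$p{\left(b \right)} = - \frac{17}{6} + 4 b$ ($p{\left(b \right)} = -3 + \left(\frac{1}{6} + 4 b\right) = - \frac{17}{6} + 4 b$)
$N{\left(q \right)} = \frac{17}{18} - \frac{5 q}{3}$ ($N{\left(q \right)} = - \frac{q + \left(- \frac{17}{6} + 4 q\right)}{3} = - \frac{- \frac{17}{6} + 5 q}{3} = \frac{17}{18} - \frac{5 q}{3}$)
$N{\left(-174 \right)} + \left(\left(-469766 + 1373038\right) + 59597\right) = \left(\frac{17}{18} - -290\right) + \left(\left(-469766 + 1373038\right) + 59597\right) = \left(\frac{17}{18} + 290\right) + \left(903272 + 59597\right) = \frac{5237}{18} + 962869 = \frac{17336879}{18}$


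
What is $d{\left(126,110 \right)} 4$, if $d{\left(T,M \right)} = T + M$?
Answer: $944$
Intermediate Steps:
$d{\left(T,M \right)} = M + T$
$d{\left(126,110 \right)} 4 = \left(110 + 126\right) 4 = 236 \cdot 4 = 944$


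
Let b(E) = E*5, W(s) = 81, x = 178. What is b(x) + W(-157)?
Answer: 971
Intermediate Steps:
b(E) = 5*E
b(x) + W(-157) = 5*178 + 81 = 890 + 81 = 971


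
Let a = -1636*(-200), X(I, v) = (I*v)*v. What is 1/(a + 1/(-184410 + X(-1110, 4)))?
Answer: 202170/66150023999 ≈ 3.0562e-6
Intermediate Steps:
X(I, v) = I*v**2
a = 327200
1/(a + 1/(-184410 + X(-1110, 4))) = 1/(327200 + 1/(-184410 - 1110*4**2)) = 1/(327200 + 1/(-184410 - 1110*16)) = 1/(327200 + 1/(-184410 - 17760)) = 1/(327200 + 1/(-202170)) = 1/(327200 - 1/202170) = 1/(66150023999/202170) = 202170/66150023999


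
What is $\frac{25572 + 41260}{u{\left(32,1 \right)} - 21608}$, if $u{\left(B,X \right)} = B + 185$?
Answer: $- \frac{66832}{21391} \approx -3.1243$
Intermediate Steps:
$u{\left(B,X \right)} = 185 + B$
$\frac{25572 + 41260}{u{\left(32,1 \right)} - 21608} = \frac{25572 + 41260}{\left(185 + 32\right) - 21608} = \frac{66832}{217 - 21608} = \frac{66832}{-21391} = 66832 \left(- \frac{1}{21391}\right) = - \frac{66832}{21391}$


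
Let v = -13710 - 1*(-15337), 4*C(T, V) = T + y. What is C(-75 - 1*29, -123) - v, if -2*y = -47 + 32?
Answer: -13209/8 ≈ -1651.1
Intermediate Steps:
y = 15/2 (y = -(-47 + 32)/2 = -½*(-15) = 15/2 ≈ 7.5000)
C(T, V) = 15/8 + T/4 (C(T, V) = (T + 15/2)/4 = (15/2 + T)/4 = 15/8 + T/4)
v = 1627 (v = -13710 + 15337 = 1627)
C(-75 - 1*29, -123) - v = (15/8 + (-75 - 1*29)/4) - 1*1627 = (15/8 + (-75 - 29)/4) - 1627 = (15/8 + (¼)*(-104)) - 1627 = (15/8 - 26) - 1627 = -193/8 - 1627 = -13209/8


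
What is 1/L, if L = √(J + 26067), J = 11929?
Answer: √9499/18998 ≈ 0.0051302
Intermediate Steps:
L = 2*√9499 (L = √(11929 + 26067) = √37996 = 2*√9499 ≈ 194.93)
1/L = 1/(2*√9499) = √9499/18998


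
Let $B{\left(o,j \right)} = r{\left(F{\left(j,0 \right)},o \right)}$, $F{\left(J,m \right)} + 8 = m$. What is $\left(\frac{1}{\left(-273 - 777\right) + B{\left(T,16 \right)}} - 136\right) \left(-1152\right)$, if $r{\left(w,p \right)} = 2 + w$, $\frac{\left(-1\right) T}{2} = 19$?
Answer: $\frac{1723404}{11} \approx 1.5667 \cdot 10^{5}$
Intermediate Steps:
$F{\left(J,m \right)} = -8 + m$
$T = -38$ ($T = \left(-2\right) 19 = -38$)
$B{\left(o,j \right)} = -6$ ($B{\left(o,j \right)} = 2 + \left(-8 + 0\right) = 2 - 8 = -6$)
$\left(\frac{1}{\left(-273 - 777\right) + B{\left(T,16 \right)}} - 136\right) \left(-1152\right) = \left(\frac{1}{\left(-273 - 777\right) - 6} - 136\right) \left(-1152\right) = \left(\frac{1}{-1050 - 6} - 136\right) \left(-1152\right) = \left(\frac{1}{-1056} - 136\right) \left(-1152\right) = \left(- \frac{1}{1056} - 136\right) \left(-1152\right) = \left(- \frac{143617}{1056}\right) \left(-1152\right) = \frac{1723404}{11}$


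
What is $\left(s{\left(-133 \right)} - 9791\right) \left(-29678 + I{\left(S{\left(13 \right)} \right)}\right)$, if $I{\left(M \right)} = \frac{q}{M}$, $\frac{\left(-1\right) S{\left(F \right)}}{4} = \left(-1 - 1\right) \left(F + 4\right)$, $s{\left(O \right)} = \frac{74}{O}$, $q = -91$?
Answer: $\frac{5256379352823}{18088} \approx 2.906 \cdot 10^{8}$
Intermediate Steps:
$S{\left(F \right)} = 32 + 8 F$ ($S{\left(F \right)} = - 4 \left(-1 - 1\right) \left(F + 4\right) = - 4 \left(- 2 \left(4 + F\right)\right) = - 4 \left(-8 - 2 F\right) = 32 + 8 F$)
$I{\left(M \right)} = - \frac{91}{M}$
$\left(s{\left(-133 \right)} - 9791\right) \left(-29678 + I{\left(S{\left(13 \right)} \right)}\right) = \left(\frac{74}{-133} - 9791\right) \left(-29678 - \frac{91}{32 + 8 \cdot 13}\right) = \left(74 \left(- \frac{1}{133}\right) - 9791\right) \left(-29678 - \frac{91}{32 + 104}\right) = \left(- \frac{74}{133} - 9791\right) \left(-29678 - \frac{91}{136}\right) = - \frac{1302277 \left(-29678 - \frac{91}{136}\right)}{133} = \left(- \frac{1302277}{133}\right) \left(- \frac{4036299}{136}\right) = \frac{5256379352823}{18088}$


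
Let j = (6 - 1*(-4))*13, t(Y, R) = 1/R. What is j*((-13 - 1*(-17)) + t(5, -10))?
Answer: 507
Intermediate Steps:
j = 130 (j = (6 + 4)*13 = 10*13 = 130)
j*((-13 - 1*(-17)) + t(5, -10)) = 130*((-13 - 1*(-17)) + 1/(-10)) = 130*((-13 + 17) - ⅒) = 130*(4 - ⅒) = 130*(39/10) = 507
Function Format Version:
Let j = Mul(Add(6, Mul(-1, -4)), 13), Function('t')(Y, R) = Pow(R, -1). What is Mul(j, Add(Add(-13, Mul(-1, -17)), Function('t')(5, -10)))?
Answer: 507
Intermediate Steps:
j = 130 (j = Mul(Add(6, 4), 13) = Mul(10, 13) = 130)
Mul(j, Add(Add(-13, Mul(-1, -17)), Function('t')(5, -10))) = Mul(130, Add(Add(-13, Mul(-1, -17)), Pow(-10, -1))) = Mul(130, Add(Add(-13, 17), Rational(-1, 10))) = Mul(130, Add(4, Rational(-1, 10))) = Mul(130, Rational(39, 10)) = 507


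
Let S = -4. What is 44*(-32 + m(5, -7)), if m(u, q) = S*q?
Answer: -176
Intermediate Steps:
m(u, q) = -4*q
44*(-32 + m(5, -7)) = 44*(-32 - 4*(-7)) = 44*(-32 + 28) = 44*(-4) = -176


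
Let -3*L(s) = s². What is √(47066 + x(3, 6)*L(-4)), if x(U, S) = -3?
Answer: √47082 ≈ 216.98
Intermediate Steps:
L(s) = -s²/3
√(47066 + x(3, 6)*L(-4)) = √(47066 - (-1)*(-4)²) = √(47066 - (-1)*16) = √(47066 - 3*(-16/3)) = √(47066 + 16) = √47082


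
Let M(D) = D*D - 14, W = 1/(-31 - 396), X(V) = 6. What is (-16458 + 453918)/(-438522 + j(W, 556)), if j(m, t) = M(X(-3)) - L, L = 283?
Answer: -145820/146261 ≈ -0.99698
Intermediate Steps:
W = -1/427 (W = 1/(-427) = -1/427 ≈ -0.0023419)
M(D) = -14 + D² (M(D) = D² - 14 = -14 + D²)
j(m, t) = -261 (j(m, t) = (-14 + 6²) - 1*283 = (-14 + 36) - 283 = 22 - 283 = -261)
(-16458 + 453918)/(-438522 + j(W, 556)) = (-16458 + 453918)/(-438522 - 261) = 437460/(-438783) = 437460*(-1/438783) = -145820/146261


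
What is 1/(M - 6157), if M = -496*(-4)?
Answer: -1/4173 ≈ -0.00023964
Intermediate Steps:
M = 1984
1/(M - 6157) = 1/(1984 - 6157) = 1/(-4173) = -1/4173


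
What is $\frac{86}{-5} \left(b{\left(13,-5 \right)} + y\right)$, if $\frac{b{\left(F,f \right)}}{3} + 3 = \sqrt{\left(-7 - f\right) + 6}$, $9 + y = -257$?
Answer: $\frac{23134}{5} \approx 4626.8$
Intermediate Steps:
$y = -266$ ($y = -9 - 257 = -266$)
$b{\left(F,f \right)} = -9 + 3 \sqrt{-1 - f}$ ($b{\left(F,f \right)} = -9 + 3 \sqrt{\left(-7 - f\right) + 6} = -9 + 3 \sqrt{-1 - f}$)
$\frac{86}{-5} \left(b{\left(13,-5 \right)} + y\right) = \frac{86}{-5} \left(\left(-9 + 3 \sqrt{-1 - -5}\right) - 266\right) = 86 \left(- \frac{1}{5}\right) \left(\left(-9 + 3 \sqrt{-1 + 5}\right) - 266\right) = - \frac{86 \left(\left(-9 + 3 \sqrt{4}\right) - 266\right)}{5} = - \frac{86 \left(\left(-9 + 3 \cdot 2\right) - 266\right)}{5} = - \frac{86 \left(\left(-9 + 6\right) - 266\right)}{5} = - \frac{86 \left(-3 - 266\right)}{5} = \left(- \frac{86}{5}\right) \left(-269\right) = \frac{23134}{5}$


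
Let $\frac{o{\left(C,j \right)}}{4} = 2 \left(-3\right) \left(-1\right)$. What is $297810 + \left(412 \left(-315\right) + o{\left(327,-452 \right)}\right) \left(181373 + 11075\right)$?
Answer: $-24970984878$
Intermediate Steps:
$o{\left(C,j \right)} = 24$ ($o{\left(C,j \right)} = 4 \cdot 2 \left(-3\right) \left(-1\right) = 4 \left(\left(-6\right) \left(-1\right)\right) = 4 \cdot 6 = 24$)
$297810 + \left(412 \left(-315\right) + o{\left(327,-452 \right)}\right) \left(181373 + 11075\right) = 297810 + \left(412 \left(-315\right) + 24\right) \left(181373 + 11075\right) = 297810 + \left(-129780 + 24\right) 192448 = 297810 - 24971282688 = -24970984878$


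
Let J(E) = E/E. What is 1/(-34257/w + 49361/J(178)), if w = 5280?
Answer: 1760/86863941 ≈ 2.0262e-5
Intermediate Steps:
J(E) = 1
1/(-34257/w + 49361/J(178)) = 1/(-34257/5280 + 49361/1) = 1/(-34257*1/5280 + 49361*1) = 1/(-11419/1760 + 49361) = 1/(86863941/1760) = 1760/86863941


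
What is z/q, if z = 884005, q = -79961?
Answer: -884005/79961 ≈ -11.055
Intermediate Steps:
z/q = 884005/(-79961) = 884005*(-1/79961) = -884005/79961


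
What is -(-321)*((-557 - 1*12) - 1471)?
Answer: -654840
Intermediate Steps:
-(-321)*((-557 - 1*12) - 1471) = -(-321)*((-557 - 12) - 1471) = -(-321)*(-569 - 1471) = -(-321)*(-2040) = -1*654840 = -654840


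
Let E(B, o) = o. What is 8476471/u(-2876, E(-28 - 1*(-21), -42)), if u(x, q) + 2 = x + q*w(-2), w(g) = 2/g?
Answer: -8476471/2836 ≈ -2988.9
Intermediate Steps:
u(x, q) = -2 + x - q (u(x, q) = -2 + (x + q*(2/(-2))) = -2 + (x + q*(2*(-½))) = -2 + (x + q*(-1)) = -2 + (x - q) = -2 + x - q)
8476471/u(-2876, E(-28 - 1*(-21), -42)) = 8476471/(-2 - 2876 - 1*(-42)) = 8476471/(-2 - 2876 + 42) = 8476471/(-2836) = 8476471*(-1/2836) = -8476471/2836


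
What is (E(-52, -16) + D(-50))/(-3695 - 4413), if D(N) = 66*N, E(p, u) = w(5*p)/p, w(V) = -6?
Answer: 85797/210808 ≈ 0.40699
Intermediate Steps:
E(p, u) = -6/p
(E(-52, -16) + D(-50))/(-3695 - 4413) = (-6/(-52) + 66*(-50))/(-3695 - 4413) = (-6*(-1/52) - 3300)/(-8108) = (3/26 - 3300)*(-1/8108) = -85797/26*(-1/8108) = 85797/210808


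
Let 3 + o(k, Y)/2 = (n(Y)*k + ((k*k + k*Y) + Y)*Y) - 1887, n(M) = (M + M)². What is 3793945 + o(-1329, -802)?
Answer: -11376155151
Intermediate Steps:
n(M) = 4*M² (n(M) = (2*M)² = 4*M²)
o(k, Y) = -3780 + 2*Y*(Y + k² + Y*k) + 8*k*Y² (o(k, Y) = -6 + 2*(((4*Y²)*k + ((k*k + k*Y) + Y)*Y) - 1887) = -6 + 2*((4*k*Y² + ((k² + Y*k) + Y)*Y) - 1887) = -6 + 2*((4*k*Y² + (Y + k² + Y*k)*Y) - 1887) = -6 + 2*((4*k*Y² + Y*(Y + k² + Y*k)) - 1887) = -6 + 2*((Y*(Y + k² + Y*k) + 4*k*Y²) - 1887) = -6 + 2*(-1887 + Y*(Y + k² + Y*k) + 4*k*Y²) = -6 + (-3774 + 2*Y*(Y + k² + Y*k) + 8*k*Y²) = -3780 + 2*Y*(Y + k² + Y*k) + 8*k*Y²)
3793945 + o(-1329, -802) = 3793945 + (-3780 + 2*(-802)² + 2*(-802)*(-1329)² + 10*(-1329)*(-802)²) = 3793945 + (-3780 + 2*643204 + 2*(-802)*1766241 + 10*(-1329)*643204) = 3793945 + (-3780 + 1286408 - 2833050564 - 8548181160) = 3793945 - 11379949096 = -11376155151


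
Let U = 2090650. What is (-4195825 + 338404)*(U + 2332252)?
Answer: -17060995055742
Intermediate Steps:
(-4195825 + 338404)*(U + 2332252) = (-4195825 + 338404)*(2090650 + 2332252) = -3857421*4422902 = -17060995055742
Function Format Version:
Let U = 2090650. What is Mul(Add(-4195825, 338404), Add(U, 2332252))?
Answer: -17060995055742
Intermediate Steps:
Mul(Add(-4195825, 338404), Add(U, 2332252)) = Mul(Add(-4195825, 338404), Add(2090650, 2332252)) = Mul(-3857421, 4422902) = -17060995055742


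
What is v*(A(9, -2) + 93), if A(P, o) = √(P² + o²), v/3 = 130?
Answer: 36270 + 390*√85 ≈ 39866.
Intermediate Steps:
v = 390 (v = 3*130 = 390)
v*(A(9, -2) + 93) = 390*(√(9² + (-2)²) + 93) = 390*(√(81 + 4) + 93) = 390*(√85 + 93) = 390*(93 + √85) = 36270 + 390*√85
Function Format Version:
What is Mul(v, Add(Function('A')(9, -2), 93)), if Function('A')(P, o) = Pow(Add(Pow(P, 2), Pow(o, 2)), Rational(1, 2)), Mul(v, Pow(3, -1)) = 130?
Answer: Add(36270, Mul(390, Pow(85, Rational(1, 2)))) ≈ 39866.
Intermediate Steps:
v = 390 (v = Mul(3, 130) = 390)
Mul(v, Add(Function('A')(9, -2), 93)) = Mul(390, Add(Pow(Add(Pow(9, 2), Pow(-2, 2)), Rational(1, 2)), 93)) = Mul(390, Add(Pow(Add(81, 4), Rational(1, 2)), 93)) = Mul(390, Add(Pow(85, Rational(1, 2)), 93)) = Mul(390, Add(93, Pow(85, Rational(1, 2)))) = Add(36270, Mul(390, Pow(85, Rational(1, 2))))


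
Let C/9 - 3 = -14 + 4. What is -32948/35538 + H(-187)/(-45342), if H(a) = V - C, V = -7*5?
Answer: -124576940/134280333 ≈ -0.92774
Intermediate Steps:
V = -35
C = -63 (C = 27 + 9*(-14 + 4) = 27 + 9*(-10) = 27 - 90 = -63)
H(a) = 28 (H(a) = -35 - 1*(-63) = -35 + 63 = 28)
-32948/35538 + H(-187)/(-45342) = -32948/35538 + 28/(-45342) = -32948*1/35538 + 28*(-1/45342) = -16474/17769 - 14/22671 = -124576940/134280333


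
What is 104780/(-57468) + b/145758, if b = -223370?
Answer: -1171214600/349017531 ≈ -3.3557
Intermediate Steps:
104780/(-57468) + b/145758 = 104780/(-57468) - 223370/145758 = 104780*(-1/57468) - 223370*1/145758 = -26195/14367 - 111685/72879 = -1171214600/349017531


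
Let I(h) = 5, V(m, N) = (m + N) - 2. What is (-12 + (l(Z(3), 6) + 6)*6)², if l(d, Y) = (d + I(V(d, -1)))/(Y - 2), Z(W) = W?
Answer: 1296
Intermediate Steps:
V(m, N) = -2 + N + m (V(m, N) = (N + m) - 2 = -2 + N + m)
l(d, Y) = (5 + d)/(-2 + Y) (l(d, Y) = (d + 5)/(Y - 2) = (5 + d)/(-2 + Y))
(-12 + (l(Z(3), 6) + 6)*6)² = (-12 + ((5 + 3)/(-2 + 6) + 6)*6)² = (-12 + (8/4 + 6)*6)² = (-12 + ((¼)*8 + 6)*6)² = (-12 + (2 + 6)*6)² = (-12 + 8*6)² = (-12 + 48)² = 36² = 1296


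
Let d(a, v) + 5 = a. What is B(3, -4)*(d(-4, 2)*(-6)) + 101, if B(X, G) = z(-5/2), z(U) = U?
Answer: -34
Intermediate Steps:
d(a, v) = -5 + a
B(X, G) = -5/2
B(3, -4)*(d(-4, 2)*(-6)) + 101 = -5*(-5 - 4)*(-6)/2 + 101 = -(-45)*(-6)/2 + 101 = -5/2*54 + 101 = -135 + 101 = -34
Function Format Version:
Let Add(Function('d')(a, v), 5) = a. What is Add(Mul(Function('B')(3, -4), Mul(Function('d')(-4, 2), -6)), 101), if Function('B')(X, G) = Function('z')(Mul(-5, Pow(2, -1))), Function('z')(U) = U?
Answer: -34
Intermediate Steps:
Function('d')(a, v) = Add(-5, a)
Function('B')(X, G) = Rational(-5, 2) (Function('B')(X, G) = Mul(-5, Pow(2, -1)) = Mul(-5, Rational(1, 2)) = Rational(-5, 2))
Add(Mul(Function('B')(3, -4), Mul(Function('d')(-4, 2), -6)), 101) = Add(Mul(Rational(-5, 2), Mul(Add(-5, -4), -6)), 101) = Add(Mul(Rational(-5, 2), Mul(-9, -6)), 101) = Add(Mul(Rational(-5, 2), 54), 101) = Add(-135, 101) = -34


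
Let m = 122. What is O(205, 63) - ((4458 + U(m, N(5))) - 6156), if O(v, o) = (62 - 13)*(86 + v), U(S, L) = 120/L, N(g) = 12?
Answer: 15947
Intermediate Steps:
O(v, o) = 4214 + 49*v (O(v, o) = 49*(86 + v) = 4214 + 49*v)
O(205, 63) - ((4458 + U(m, N(5))) - 6156) = (4214 + 49*205) - ((4458 + 120/12) - 6156) = (4214 + 10045) - ((4458 + 120*(1/12)) - 6156) = 14259 - ((4458 + 10) - 6156) = 14259 - (4468 - 6156) = 14259 - 1*(-1688) = 14259 + 1688 = 15947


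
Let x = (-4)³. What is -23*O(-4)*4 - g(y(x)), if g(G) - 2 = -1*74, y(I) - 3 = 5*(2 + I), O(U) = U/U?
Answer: -20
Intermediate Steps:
O(U) = 1
x = -64
y(I) = 13 + 5*I (y(I) = 3 + 5*(2 + I) = 3 + (10 + 5*I) = 13 + 5*I)
g(G) = -72 (g(G) = 2 - 1*74 = 2 - 74 = -72)
-23*O(-4)*4 - g(y(x)) = -23*1*4 - 1*(-72) = -23*4 + 72 = -92 + 72 = -20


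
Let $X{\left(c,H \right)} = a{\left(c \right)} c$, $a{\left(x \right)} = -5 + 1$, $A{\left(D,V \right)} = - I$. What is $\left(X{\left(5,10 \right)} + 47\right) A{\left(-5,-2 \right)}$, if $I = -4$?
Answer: $108$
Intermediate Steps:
$A{\left(D,V \right)} = 4$ ($A{\left(D,V \right)} = \left(-1\right) \left(-4\right) = 4$)
$a{\left(x \right)} = -4$
$X{\left(c,H \right)} = - 4 c$
$\left(X{\left(5,10 \right)} + 47\right) A{\left(-5,-2 \right)} = \left(\left(-4\right) 5 + 47\right) 4 = \left(-20 + 47\right) 4 = 27 \cdot 4 = 108$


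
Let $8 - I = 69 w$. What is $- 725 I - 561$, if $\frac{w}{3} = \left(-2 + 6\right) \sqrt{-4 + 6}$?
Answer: $-6361 + 600300 \sqrt{2} \approx 8.4259 \cdot 10^{5}$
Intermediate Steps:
$w = 12 \sqrt{2}$ ($w = 3 \left(-2 + 6\right) \sqrt{-4 + 6} = 3 \cdot 4 \sqrt{2} = 12 \sqrt{2} \approx 16.971$)
$I = 8 - 828 \sqrt{2}$ ($I = 8 - 69 \cdot 12 \sqrt{2} = 8 - 828 \sqrt{2} \approx -1163.0$)
$- 725 I - 561 = - 725 \left(8 - 828 \sqrt{2}\right) - 561 = \left(-5800 + 600300 \sqrt{2}\right) - 561 = -6361 + 600300 \sqrt{2}$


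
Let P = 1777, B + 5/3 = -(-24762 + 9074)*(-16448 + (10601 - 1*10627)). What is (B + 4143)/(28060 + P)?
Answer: -775319912/89511 ≈ -8661.7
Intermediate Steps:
B = -775332341/3 (B = -5/3 - (-24762 + 9074)*(-16448 + (10601 - 1*10627)) = -5/3 - (-15688)*(-16448 + (10601 - 10627)) = -5/3 - (-15688)*(-16448 - 26) = -5/3 - (-15688)*(-16474) = -5/3 - 1*258444112 = -5/3 - 258444112 = -775332341/3 ≈ -2.5844e+8)
(B + 4143)/(28060 + P) = (-775332341/3 + 4143)/(28060 + 1777) = -775319912/3/29837 = -775319912/3*1/29837 = -775319912/89511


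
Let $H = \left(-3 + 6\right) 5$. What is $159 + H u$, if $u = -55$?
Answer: $-666$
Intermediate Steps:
$H = 15$ ($H = 3 \cdot 5 = 15$)
$159 + H u = 159 + 15 \left(-55\right) = 159 - 825 = -666$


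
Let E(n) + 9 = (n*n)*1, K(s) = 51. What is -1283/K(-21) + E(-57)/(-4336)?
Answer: -716041/27642 ≈ -25.904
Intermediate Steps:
E(n) = -9 + n² (E(n) = -9 + (n*n)*1 = -9 + n²*1 = -9 + n²)
-1283/K(-21) + E(-57)/(-4336) = -1283/51 + (-9 + (-57)²)/(-4336) = -1283*1/51 + (-9 + 3249)*(-1/4336) = -1283/51 + 3240*(-1/4336) = -1283/51 - 405/542 = -716041/27642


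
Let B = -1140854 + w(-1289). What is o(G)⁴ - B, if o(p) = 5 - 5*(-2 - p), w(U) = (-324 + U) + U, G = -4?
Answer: 1144381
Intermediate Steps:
w(U) = -324 + 2*U
o(p) = 15 + 5*p (o(p) = 5 + (10 + 5*p) = 15 + 5*p)
B = -1143756 (B = -1140854 + (-324 + 2*(-1289)) = -1140854 + (-324 - 2578) = -1140854 - 2902 = -1143756)
o(G)⁴ - B = (15 + 5*(-4))⁴ - 1*(-1143756) = (15 - 20)⁴ + 1143756 = (-5)⁴ + 1143756 = 625 + 1143756 = 1144381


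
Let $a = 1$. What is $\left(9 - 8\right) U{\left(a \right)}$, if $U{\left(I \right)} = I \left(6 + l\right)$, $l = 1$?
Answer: $7$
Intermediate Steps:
$U{\left(I \right)} = 7 I$ ($U{\left(I \right)} = I \left(6 + 1\right) = I 7 = 7 I$)
$\left(9 - 8\right) U{\left(a \right)} = \left(9 - 8\right) 7 \cdot 1 = \left(9 - 8\right) 7 = 1 \cdot 7 = 7$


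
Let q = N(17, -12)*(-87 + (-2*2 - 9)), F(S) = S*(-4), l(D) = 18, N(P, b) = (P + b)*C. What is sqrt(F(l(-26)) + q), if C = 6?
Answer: 32*I*sqrt(3) ≈ 55.426*I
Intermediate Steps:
N(P, b) = 6*P + 6*b (N(P, b) = (P + b)*6 = 6*P + 6*b)
F(S) = -4*S
q = -3000 (q = (6*17 + 6*(-12))*(-87 + (-2*2 - 9)) = (102 - 72)*(-87 + (-4 - 9)) = 30*(-87 - 13) = 30*(-100) = -3000)
sqrt(F(l(-26)) + q) = sqrt(-4*18 - 3000) = sqrt(-72 - 3000) = sqrt(-3072) = 32*I*sqrt(3)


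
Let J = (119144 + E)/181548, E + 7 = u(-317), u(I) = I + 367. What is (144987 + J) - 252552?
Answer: -52921657/492 ≈ -1.0756e+5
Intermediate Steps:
u(I) = 367 + I
E = 43 (E = -7 + (367 - 317) = -7 + 50 = 43)
J = 323/492 (J = (119144 + 43)/181548 = 119187*(1/181548) = 323/492 ≈ 0.65650)
(144987 + J) - 252552 = (144987 + 323/492) - 252552 = 71333927/492 - 252552 = -52921657/492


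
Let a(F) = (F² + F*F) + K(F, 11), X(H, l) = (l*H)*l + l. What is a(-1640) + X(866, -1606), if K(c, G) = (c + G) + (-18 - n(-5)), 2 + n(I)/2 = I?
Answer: 2238994337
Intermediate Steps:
n(I) = -4 + 2*I
X(H, l) = l + H*l² (X(H, l) = (H*l)*l + l = H*l² + l = l + H*l²)
K(c, G) = -4 + G + c (K(c, G) = (c + G) + (-18 - (-4 + 2*(-5))) = (G + c) + (-18 - (-4 - 10)) = (G + c) + (-18 - 1*(-14)) = (G + c) + (-18 + 14) = (G + c) - 4 = -4 + G + c)
a(F) = 7 + F + 2*F² (a(F) = (F² + F*F) + (-4 + 11 + F) = (F² + F²) + (7 + F) = 2*F² + (7 + F) = 7 + F + 2*F²)
a(-1640) + X(866, -1606) = (7 - 1640 + 2*(-1640)²) - 1606*(1 + 866*(-1606)) = (7 - 1640 + 2*2689600) - 1606*(1 - 1390796) = (7 - 1640 + 5379200) - 1606*(-1390795) = 5377567 + 2233616770 = 2238994337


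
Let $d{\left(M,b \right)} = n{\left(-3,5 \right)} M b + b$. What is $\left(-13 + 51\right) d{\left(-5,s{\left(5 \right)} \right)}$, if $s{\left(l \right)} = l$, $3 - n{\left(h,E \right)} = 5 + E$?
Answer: $6840$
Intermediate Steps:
$n{\left(h,E \right)} = -2 - E$ ($n{\left(h,E \right)} = 3 - \left(5 + E\right) = -2 - E$)
$d{\left(M,b \right)} = b - 7 M b$ ($d{\left(M,b \right)} = \left(-2 - 5\right) M b + b = - 7 M b + b = b - 7 M b$)
$\left(-13 + 51\right) d{\left(-5,s{\left(5 \right)} \right)} = \left(-13 + 51\right) 5 \left(1 - -35\right) = 38 \cdot 5 \left(1 + 35\right) = 38 \cdot 5 \cdot 36 = 38 \cdot 180 = 6840$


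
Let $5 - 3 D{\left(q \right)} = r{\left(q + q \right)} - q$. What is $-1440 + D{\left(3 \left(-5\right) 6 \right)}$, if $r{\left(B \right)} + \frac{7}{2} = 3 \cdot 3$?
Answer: $- \frac{8821}{6} \approx -1470.2$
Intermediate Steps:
$r{\left(B \right)} = \frac{11}{2}$ ($r{\left(B \right)} = - \frac{7}{2} + 3 \cdot 3 = - \frac{7}{2} + 9 = \frac{11}{2}$)
$D{\left(q \right)} = - \frac{1}{6} + \frac{q}{3}$ ($D{\left(q \right)} = \frac{5}{3} - \frac{\frac{11}{2} - q}{3} = \frac{5}{3} + \left(- \frac{11}{6} + \frac{q}{3}\right) = - \frac{1}{6} + \frac{q}{3}$)
$-1440 + D{\left(3 \left(-5\right) 6 \right)} = -1440 + \left(- \frac{1}{6} + \frac{3 \left(-5\right) 6}{3}\right) = -1440 + \left(- \frac{1}{6} + \frac{\left(-15\right) 6}{3}\right) = -1440 + \left(- \frac{1}{6} + \frac{1}{3} \left(-90\right)\right) = -1440 - \frac{181}{6} = - \frac{8821}{6}$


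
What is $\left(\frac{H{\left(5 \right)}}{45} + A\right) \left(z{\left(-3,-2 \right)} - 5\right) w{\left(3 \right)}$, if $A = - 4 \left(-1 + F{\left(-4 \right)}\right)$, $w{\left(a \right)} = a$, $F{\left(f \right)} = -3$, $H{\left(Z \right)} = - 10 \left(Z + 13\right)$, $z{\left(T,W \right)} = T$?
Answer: $-288$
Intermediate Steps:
$H{\left(Z \right)} = -130 - 10 Z$ ($H{\left(Z \right)} = - 10 \left(13 + Z\right) = -130 - 10 Z$)
$A = 16$ ($A = - 4 \left(-1 - 3\right) = \left(-4\right) \left(-4\right) = 16$)
$\left(\frac{H{\left(5 \right)}}{45} + A\right) \left(z{\left(-3,-2 \right)} - 5\right) w{\left(3 \right)} = \left(\frac{-130 - 50}{45} + 16\right) \left(-3 - 5\right) 3 = \left(\left(-130 - 50\right) \frac{1}{45} + 16\right) \left(\left(-8\right) 3\right) = \left(\left(-180\right) \frac{1}{45} + 16\right) \left(-24\right) = \left(-4 + 16\right) \left(-24\right) = 12 \left(-24\right) = -288$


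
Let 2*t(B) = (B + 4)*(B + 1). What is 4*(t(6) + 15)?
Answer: 200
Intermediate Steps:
t(B) = (1 + B)*(4 + B)/2 (t(B) = ((B + 4)*(B + 1))/2 = ((4 + B)*(1 + B))/2 = ((1 + B)*(4 + B))/2 = (1 + B)*(4 + B)/2)
4*(t(6) + 15) = 4*((2 + (1/2)*6**2 + (5/2)*6) + 15) = 4*((2 + (1/2)*36 + 15) + 15) = 4*((2 + 18 + 15) + 15) = 4*(35 + 15) = 4*50 = 200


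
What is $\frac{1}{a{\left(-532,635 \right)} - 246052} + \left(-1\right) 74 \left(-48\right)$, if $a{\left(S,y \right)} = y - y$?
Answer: $\frac{873976703}{246052} \approx 3552.0$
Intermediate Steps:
$a{\left(S,y \right)} = 0$
$\frac{1}{a{\left(-532,635 \right)} - 246052} + \left(-1\right) 74 \left(-48\right) = \frac{1}{0 - 246052} + \left(-1\right) 74 \left(-48\right) = \frac{1}{-246052} - -3552 = - \frac{1}{246052} + 3552 = \frac{873976703}{246052}$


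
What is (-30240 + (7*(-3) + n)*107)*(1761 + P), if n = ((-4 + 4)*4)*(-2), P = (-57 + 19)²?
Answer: -104120835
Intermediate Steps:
P = 1444 (P = (-38)² = 1444)
n = 0 (n = (0*4)*(-2) = 0*(-2) = 0)
(-30240 + (7*(-3) + n)*107)*(1761 + P) = (-30240 + (7*(-3) + 0)*107)*(1761 + 1444) = (-30240 + (-21 + 0)*107)*3205 = (-30240 - 21*107)*3205 = (-30240 - 2247)*3205 = -32487*3205 = -104120835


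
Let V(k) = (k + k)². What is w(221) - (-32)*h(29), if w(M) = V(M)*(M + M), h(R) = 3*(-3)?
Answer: 86350600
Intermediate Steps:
h(R) = -9
V(k) = 4*k² (V(k) = (2*k)² = 4*k²)
w(M) = 8*M³ (w(M) = (4*M²)*(M + M) = (4*M²)*(2*M) = 8*M³)
w(221) - (-32)*h(29) = 8*221³ - (-32)*(-9) = 8*10793861 - 1*288 = 86350888 - 288 = 86350600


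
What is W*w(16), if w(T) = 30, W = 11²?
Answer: 3630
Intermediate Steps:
W = 121
W*w(16) = 121*30 = 3630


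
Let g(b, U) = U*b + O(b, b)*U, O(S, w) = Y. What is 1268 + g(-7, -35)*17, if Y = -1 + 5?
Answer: 3053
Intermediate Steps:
Y = 4
O(S, w) = 4
g(b, U) = 4*U + U*b (g(b, U) = U*b + 4*U = 4*U + U*b)
1268 + g(-7, -35)*17 = 1268 - 35*(4 - 7)*17 = 1268 - 35*(-3)*17 = 1268 + 105*17 = 1268 + 1785 = 3053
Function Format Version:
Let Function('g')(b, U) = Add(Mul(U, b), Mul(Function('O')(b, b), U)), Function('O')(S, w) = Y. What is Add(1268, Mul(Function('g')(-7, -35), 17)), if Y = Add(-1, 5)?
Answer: 3053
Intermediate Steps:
Y = 4
Function('O')(S, w) = 4
Function('g')(b, U) = Add(Mul(4, U), Mul(U, b)) (Function('g')(b, U) = Add(Mul(U, b), Mul(4, U)) = Add(Mul(4, U), Mul(U, b)))
Add(1268, Mul(Function('g')(-7, -35), 17)) = Add(1268, Mul(Mul(-35, Add(4, -7)), 17)) = Add(1268, Mul(Mul(-35, -3), 17)) = Add(1268, Mul(105, 17)) = Add(1268, 1785) = 3053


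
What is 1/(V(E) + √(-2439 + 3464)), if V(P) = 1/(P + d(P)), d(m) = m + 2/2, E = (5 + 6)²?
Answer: -243/60525224 + 295245*√41/60525224 ≈ 0.031231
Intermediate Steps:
E = 121 (E = 11² = 121)
d(m) = 1 + m (d(m) = m + 2*(½) = m + 1 = 1 + m)
V(P) = 1/(1 + 2*P) (V(P) = 1/(P + (1 + P)) = 1/(1 + 2*P))
1/(V(E) + √(-2439 + 3464)) = 1/(1/(1 + 2*121) + √(-2439 + 3464)) = 1/(1/(1 + 242) + √1025) = 1/(1/243 + 5*√41)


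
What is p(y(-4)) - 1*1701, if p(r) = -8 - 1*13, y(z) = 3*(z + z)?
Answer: -1722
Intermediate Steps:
y(z) = 6*z (y(z) = 3*(2*z) = 6*z)
p(r) = -21 (p(r) = -8 - 13 = -21)
p(y(-4)) - 1*1701 = -21 - 1*1701 = -21 - 1701 = -1722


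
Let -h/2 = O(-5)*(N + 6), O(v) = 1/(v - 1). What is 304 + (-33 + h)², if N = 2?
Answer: 11017/9 ≈ 1224.1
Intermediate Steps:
O(v) = 1/(-1 + v)
h = 8/3 (h = -2*(2 + 6)/(-1 - 5) = -2*8/(-6) = -(-1)*8/3 = -2*(-4/3) = 8/3 ≈ 2.6667)
304 + (-33 + h)² = 304 + (-33 + 8/3)² = 304 + (-91/3)² = 304 + 8281/9 = 11017/9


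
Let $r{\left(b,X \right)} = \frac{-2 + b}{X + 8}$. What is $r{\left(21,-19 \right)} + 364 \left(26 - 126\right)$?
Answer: $- \frac{400419}{11} \approx -36402.0$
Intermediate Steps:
$r{\left(b,X \right)} = \frac{-2 + b}{8 + X}$
$r{\left(21,-19 \right)} + 364 \left(26 - 126\right) = \frac{-2 + 21}{8 - 19} + 364 \left(26 - 126\right) = \frac{1}{-11} \cdot 19 + 364 \left(-100\right) = \left(- \frac{1}{11}\right) 19 - 36400 = - \frac{19}{11} - 36400 = - \frac{400419}{11}$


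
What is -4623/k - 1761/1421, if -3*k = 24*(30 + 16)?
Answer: 257445/22736 ≈ 11.323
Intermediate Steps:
k = -368 (k = -8*(30 + 16) = -8*46 = -1/3*1104 = -368)
-4623/k - 1761/1421 = -4623/(-368) - 1761/1421 = -4623*(-1/368) - 1761*1/1421 = 201/16 - 1761/1421 = 257445/22736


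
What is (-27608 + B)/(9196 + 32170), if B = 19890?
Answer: -3859/20683 ≈ -0.18658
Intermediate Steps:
(-27608 + B)/(9196 + 32170) = (-27608 + 19890)/(9196 + 32170) = -7718/41366 = -7718*1/41366 = -3859/20683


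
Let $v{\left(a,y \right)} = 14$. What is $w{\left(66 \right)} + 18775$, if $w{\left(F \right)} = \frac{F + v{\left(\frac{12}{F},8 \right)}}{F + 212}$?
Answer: $\frac{2609765}{139} \approx 18775.0$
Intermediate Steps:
$w{\left(F \right)} = \frac{14 + F}{212 + F}$ ($w{\left(F \right)} = \frac{F + 14}{F + 212} = \frac{14 + F}{212 + F}$)
$w{\left(66 \right)} + 18775 = \frac{14 + 66}{212 + 66} + 18775 = \frac{1}{278} \cdot 80 + 18775 = \frac{40}{139} + 18775 = \frac{2609765}{139}$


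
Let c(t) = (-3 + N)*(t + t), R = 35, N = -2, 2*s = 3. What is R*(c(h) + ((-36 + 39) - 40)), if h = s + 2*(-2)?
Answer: -420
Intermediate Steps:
s = 3/2 (s = (½)*3 = 3/2 ≈ 1.5000)
h = -5/2 (h = 3/2 + 2*(-2) = 3/2 - 4 = -5/2 ≈ -2.5000)
c(t) = -10*t (c(t) = (-3 - 2)*(t + t) = -10*t)
R*(c(h) + ((-36 + 39) - 40)) = 35*(-10*(-5/2) + ((-36 + 39) - 40)) = 35*(25 + (3 - 40)) = 35*(25 - 37) = 35*(-12) = -420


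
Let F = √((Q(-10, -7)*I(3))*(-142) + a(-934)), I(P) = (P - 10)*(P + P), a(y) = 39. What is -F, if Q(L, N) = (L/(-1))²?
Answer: -3*√66271 ≈ -772.29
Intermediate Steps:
Q(L, N) = L² (Q(L, N) = (L*(-1))² = (-L)² = L²)
I(P) = 2*P*(-10 + P) (I(P) = (-10 + P)*(2*P) = 2*P*(-10 + P))
F = 3*√66271 (F = √(((-10)²*(2*3*(-10 + 3)))*(-142) + 39) = √((100*(2*3*(-7)))*(-142) + 39) = √((100*(-42))*(-142) + 39) = √(-4200*(-142) + 39) = √(596400 + 39) = √596439 = 3*√66271 ≈ 772.29)
-F = -3*√66271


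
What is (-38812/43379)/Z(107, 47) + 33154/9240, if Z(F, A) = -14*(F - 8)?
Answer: 2157669169/601232940 ≈ 3.5887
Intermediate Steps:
Z(F, A) = 112 - 14*F (Z(F, A) = -14*(-8 + F) = 112 - 14*F)
(-38812/43379)/Z(107, 47) + 33154/9240 = (-38812/43379)/(112 - 14*107) + 33154/9240 = (-38812*1/43379)/(112 - 1498) + 33154*(1/9240) = -38812/43379/(-1386) + 1507/420 = -38812/43379*(-1/1386) + 1507/420 = 19406/30061647 + 1507/420 = 2157669169/601232940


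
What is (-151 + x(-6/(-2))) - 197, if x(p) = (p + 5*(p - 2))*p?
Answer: -324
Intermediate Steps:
x(p) = p*(-10 + 6*p) (x(p) = (p + 5*(-2 + p))*p = (p + (-10 + 5*p))*p = (-10 + 6*p)*p = p*(-10 + 6*p))
(-151 + x(-6/(-2))) - 197 = (-151 + 2*(-6/(-2))*(-5 + 3*(-6/(-2)))) - 197 = (-151 + 2*(-6*(-1/2))*(-5 + 3*(-6*(-1/2)))) - 197 = (-151 + 2*3*(-5 + 3*3)) - 197 = (-151 + 2*3*(-5 + 9)) - 197 = (-151 + 2*3*4) - 197 = (-151 + 24) - 197 = -127 - 197 = -324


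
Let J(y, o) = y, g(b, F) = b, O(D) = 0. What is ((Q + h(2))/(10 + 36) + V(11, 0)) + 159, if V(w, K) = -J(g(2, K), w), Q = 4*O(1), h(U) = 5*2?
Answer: 3616/23 ≈ 157.22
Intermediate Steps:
h(U) = 10
Q = 0 (Q = 4*0 = 0)
V(w, K) = -2 (V(w, K) = -1*2 = -2)
((Q + h(2))/(10 + 36) + V(11, 0)) + 159 = ((0 + 10)/(10 + 36) - 2) + 159 = (10/46 - 2) + 159 = (10*(1/46) - 2) + 159 = (5/23 - 2) + 159 = -41/23 + 159 = 3616/23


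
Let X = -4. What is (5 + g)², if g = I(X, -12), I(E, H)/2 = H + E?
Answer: 729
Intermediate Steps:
I(E, H) = 2*E + 2*H (I(E, H) = 2*(H + E) = 2*(E + H) = 2*E + 2*H)
g = -32 (g = 2*(-4) + 2*(-12) = -8 - 24 = -32)
(5 + g)² = (5 - 32)² = (-27)² = 729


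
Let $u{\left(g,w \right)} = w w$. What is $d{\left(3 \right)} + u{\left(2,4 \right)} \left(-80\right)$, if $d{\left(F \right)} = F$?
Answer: $-1277$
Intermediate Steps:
$u{\left(g,w \right)} = w^{2}$
$d{\left(3 \right)} + u{\left(2,4 \right)} \left(-80\right) = 3 + 4^{2} \left(-80\right) = 3 + 16 \left(-80\right) = 3 - 1280 = -1277$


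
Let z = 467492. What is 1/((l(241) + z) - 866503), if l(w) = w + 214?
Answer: -1/398556 ≈ -2.5091e-6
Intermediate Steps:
l(w) = 214 + w
1/((l(241) + z) - 866503) = 1/(((214 + 241) + 467492) - 866503) = 1/((455 + 467492) - 866503) = 1/(467947 - 866503) = 1/(-398556) = -1/398556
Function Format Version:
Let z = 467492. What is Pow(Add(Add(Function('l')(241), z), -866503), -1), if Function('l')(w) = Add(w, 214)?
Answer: Rational(-1, 398556) ≈ -2.5091e-6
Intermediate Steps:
Function('l')(w) = Add(214, w)
Pow(Add(Add(Function('l')(241), z), -866503), -1) = Pow(Add(Add(Add(214, 241), 467492), -866503), -1) = Pow(Add(Add(455, 467492), -866503), -1) = Pow(Add(467947, -866503), -1) = Pow(-398556, -1) = Rational(-1, 398556)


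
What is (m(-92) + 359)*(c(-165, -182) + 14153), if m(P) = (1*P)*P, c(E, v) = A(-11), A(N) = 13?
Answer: 124986618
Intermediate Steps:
c(E, v) = 13
m(P) = P**2 (m(P) = P*P = P**2)
(m(-92) + 359)*(c(-165, -182) + 14153) = ((-92)**2 + 359)*(13 + 14153) = (8464 + 359)*14166 = 8823*14166 = 124986618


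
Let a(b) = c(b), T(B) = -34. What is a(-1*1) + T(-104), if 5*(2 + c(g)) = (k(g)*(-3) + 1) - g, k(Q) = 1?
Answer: -181/5 ≈ -36.200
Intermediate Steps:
c(g) = -12/5 - g/5 (c(g) = -2 + ((1*(-3) + 1) - g)/5 = -2 + ((-3 + 1) - g)/5 = -2 + (-2 - g)/5 = -2 + (-⅖ - g/5) = -12/5 - g/5)
a(b) = -12/5 - b/5
a(-1*1) + T(-104) = (-12/5 - (-1)/5) - 34 = (-12/5 - ⅕*(-1)) - 34 = (-12/5 + ⅕) - 34 = -11/5 - 34 = -181/5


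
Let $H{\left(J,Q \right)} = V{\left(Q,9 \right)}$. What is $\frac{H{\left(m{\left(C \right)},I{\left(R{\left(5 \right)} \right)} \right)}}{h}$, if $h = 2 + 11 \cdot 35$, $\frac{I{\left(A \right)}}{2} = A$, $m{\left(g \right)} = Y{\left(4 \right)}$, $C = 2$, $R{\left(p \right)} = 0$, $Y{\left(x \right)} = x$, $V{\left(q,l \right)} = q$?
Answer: $0$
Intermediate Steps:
$m{\left(g \right)} = 4$
$I{\left(A \right)} = 2 A$
$H{\left(J,Q \right)} = Q$
$h = 387$ ($h = 2 + 385 = 387$)
$\frac{H{\left(m{\left(C \right)},I{\left(R{\left(5 \right)} \right)} \right)}}{h} = \frac{2 \cdot 0}{387} = 0 \cdot \frac{1}{387} = 0$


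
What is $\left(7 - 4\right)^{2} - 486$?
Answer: $-477$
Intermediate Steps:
$\left(7 - 4\right)^{2} - 486 = 3^{2} - 486 = 9 - 486 = -477$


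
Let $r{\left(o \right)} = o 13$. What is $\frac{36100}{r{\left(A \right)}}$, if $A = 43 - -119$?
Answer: $\frac{18050}{1053} \approx 17.142$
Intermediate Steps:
$A = 162$ ($A = 43 + 119 = 162$)
$r{\left(o \right)} = 13 o$
$\frac{36100}{r{\left(A \right)}} = \frac{36100}{13 \cdot 162} = \frac{36100}{2106} = 36100 \cdot \frac{1}{2106} = \frac{18050}{1053}$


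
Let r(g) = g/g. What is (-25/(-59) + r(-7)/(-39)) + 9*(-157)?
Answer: -3250397/2301 ≈ -1412.6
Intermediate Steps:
r(g) = 1
(-25/(-59) + r(-7)/(-39)) + 9*(-157) = (-25/(-59) + 1/(-39)) + 9*(-157) = (-25*(-1/59) + 1*(-1/39)) - 1413 = (25/59 - 1/39) - 1413 = 916/2301 - 1413 = -3250397/2301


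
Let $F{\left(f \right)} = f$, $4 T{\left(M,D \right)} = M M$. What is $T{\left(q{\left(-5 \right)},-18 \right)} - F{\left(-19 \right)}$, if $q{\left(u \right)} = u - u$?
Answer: $19$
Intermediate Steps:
$q{\left(u \right)} = 0$
$T{\left(M,D \right)} = \frac{M^{2}}{4}$ ($T{\left(M,D \right)} = \frac{M M}{4} = \frac{M^{2}}{4}$)
$T{\left(q{\left(-5 \right)},-18 \right)} - F{\left(-19 \right)} = \frac{0^{2}}{4} - -19 = \frac{1}{4} \cdot 0 + 19 = 0 + 19 = 19$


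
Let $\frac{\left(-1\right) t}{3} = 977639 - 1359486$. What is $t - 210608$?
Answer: $934933$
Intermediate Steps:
$t = 1145541$ ($t = - 3 \left(977639 - 1359486\right) = \left(-3\right) \left(-381847\right) = 1145541$)
$t - 210608 = 1145541 - 210608 = 934933$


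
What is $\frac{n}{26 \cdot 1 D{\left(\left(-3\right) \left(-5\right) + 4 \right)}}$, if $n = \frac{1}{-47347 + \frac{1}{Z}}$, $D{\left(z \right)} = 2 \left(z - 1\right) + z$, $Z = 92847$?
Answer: $- \frac{92847}{6286318478440} \approx -1.477 \cdot 10^{-8}$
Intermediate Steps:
$D{\left(z \right)} = -2 + 3 z$ ($D{\left(z \right)} = 2 \left(-1 + z\right) + z = \left(-2 + 2 z\right) + z = -2 + 3 z$)
$n = - \frac{92847}{4396026908}$ ($n = \frac{1}{-47347 + \frac{1}{92847}} = \frac{1}{- \frac{4396026908}{92847}} = - \frac{92847}{4396026908} \approx -2.1121 \cdot 10^{-5}$)
$\frac{n}{26 \cdot 1 D{\left(\left(-3\right) \left(-5\right) + 4 \right)}} = - \frac{92847}{4396026908 \cdot 26 \cdot 1 \left(-2 + 3 \left(\left(-3\right) \left(-5\right) + 4\right)\right)} = - \frac{92847}{4396026908 \cdot 26 \left(-2 + 3 \left(15 + 4\right)\right)} = - \frac{92847}{4396026908 \cdot 26 \left(-2 + 3 \cdot 19\right)} = - \frac{92847}{4396026908 \cdot 26 \left(-2 + 57\right)} = - \frac{92847}{4396026908 \cdot 26 \cdot 55} = - \frac{92847}{4396026908 \cdot 1430} = \left(- \frac{92847}{4396026908}\right) \frac{1}{1430} = - \frac{92847}{6286318478440}$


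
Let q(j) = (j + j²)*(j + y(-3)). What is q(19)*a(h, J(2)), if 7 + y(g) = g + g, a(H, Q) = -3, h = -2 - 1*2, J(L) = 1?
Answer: -6840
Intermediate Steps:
h = -4 (h = -2 - 2 = -4)
y(g) = -7 + 2*g (y(g) = -7 + (g + g) = -7 + 2*g)
q(j) = (-13 + j)*(j + j²) (q(j) = (j + j²)*(j + (-7 + 2*(-3))) = (j + j²)*(j + (-7 - 6)) = (j + j²)*(j - 13) = (j + j²)*(-13 + j) = (-13 + j)*(j + j²))
q(19)*a(h, J(2)) = (19*(-13 + 19² - 12*19))*(-3) = (19*(-13 + 361 - 228))*(-3) = (19*120)*(-3) = 2280*(-3) = -6840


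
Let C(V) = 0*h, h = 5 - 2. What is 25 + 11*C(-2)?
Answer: 25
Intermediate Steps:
h = 3
C(V) = 0 (C(V) = 0*3 = 0)
25 + 11*C(-2) = 25 + 11*0 = 25 + 0 = 25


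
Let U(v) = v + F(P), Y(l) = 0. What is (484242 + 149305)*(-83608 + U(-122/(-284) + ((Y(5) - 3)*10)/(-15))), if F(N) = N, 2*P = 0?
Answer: -7521464282077/142 ≈ -5.2968e+10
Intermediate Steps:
P = 0 (P = (1/2)*0 = 0)
U(v) = v (U(v) = v + 0 = v)
(484242 + 149305)*(-83608 + U(-122/(-284) + ((Y(5) - 3)*10)/(-15))) = (484242 + 149305)*(-83608 + (-122/(-284) + ((0 - 3)*10)/(-15))) = 633547*(-83608 + (-122*(-1/284) - 3*10*(-1/15))) = 633547*(-83608 + (61/142 - 30*(-1/15))) = 633547*(-83608 + (61/142 + 2)) = 633547*(-83608 + 345/142) = 633547*(-11871991/142) = -7521464282077/142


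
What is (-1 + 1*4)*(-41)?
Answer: -123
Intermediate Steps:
(-1 + 1*4)*(-41) = (-1 + 4)*(-41) = 3*(-41) = -123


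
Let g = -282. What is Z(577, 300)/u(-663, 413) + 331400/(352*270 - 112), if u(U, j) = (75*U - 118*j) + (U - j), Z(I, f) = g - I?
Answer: 243142957/69475430 ≈ 3.4997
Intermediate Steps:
Z(I, f) = -282 - I
u(U, j) = -119*j + 76*U (u(U, j) = (-118*j + 75*U) + (U - j) = -119*j + 76*U)
Z(577, 300)/u(-663, 413) + 331400/(352*270 - 112) = (-282 - 1*577)/(-119*413 + 76*(-663)) + 331400/(352*270 - 112) = (-282 - 577)/(-49147 - 50388) + 331400/(95040 - 112) = -859/(-99535) + 331400/94928 = -859*(-1/99535) + 331400*(1/94928) = 859/99535 + 41425/11866 = 243142957/69475430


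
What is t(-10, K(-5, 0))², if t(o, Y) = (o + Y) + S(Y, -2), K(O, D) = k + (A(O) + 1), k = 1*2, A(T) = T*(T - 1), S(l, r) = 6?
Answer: 841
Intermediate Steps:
A(T) = T*(-1 + T)
k = 2
K(O, D) = 3 + O*(-1 + O) (K(O, D) = 2 + (O*(-1 + O) + 1) = 2 + (1 + O*(-1 + O)) = 3 + O*(-1 + O))
t(o, Y) = 6 + Y + o (t(o, Y) = (o + Y) + 6 = (Y + o) + 6 = 6 + Y + o)
t(-10, K(-5, 0))² = (6 + (3 - 5*(-1 - 5)) - 10)² = (6 + (3 - 5*(-6)) - 10)² = (6 + (3 + 30) - 10)² = (6 + 33 - 10)² = 29² = 841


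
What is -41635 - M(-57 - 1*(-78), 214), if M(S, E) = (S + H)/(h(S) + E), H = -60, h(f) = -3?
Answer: -8784946/211 ≈ -41635.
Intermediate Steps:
M(S, E) = (-60 + S)/(-3 + E) (M(S, E) = (S - 60)/(-3 + E) = (-60 + S)/(-3 + E))
-41635 - M(-57 - 1*(-78), 214) = -41635 - (-60 + (-57 - 1*(-78)))/(-3 + 214) = -41635 - (-60 + (-57 + 78))/211 = -41635 - (-60 + 21)/211 = -41635 - (-39)/211 = -41635 - 1*(-39/211) = -41635 + 39/211 = -8784946/211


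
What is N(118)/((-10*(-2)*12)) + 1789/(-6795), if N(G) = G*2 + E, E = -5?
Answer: 76019/108720 ≈ 0.69922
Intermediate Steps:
N(G) = -5 + 2*G (N(G) = G*2 - 5 = 2*G - 5 = -5 + 2*G)
N(118)/((-10*(-2)*12)) + 1789/(-6795) = (-5 + 2*118)/((-10*(-2)*12)) + 1789/(-6795) = (-5 + 236)/((20*12)) + 1789*(-1/6795) = 231/240 - 1789/6795 = 231*(1/240) - 1789/6795 = 77/80 - 1789/6795 = 76019/108720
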